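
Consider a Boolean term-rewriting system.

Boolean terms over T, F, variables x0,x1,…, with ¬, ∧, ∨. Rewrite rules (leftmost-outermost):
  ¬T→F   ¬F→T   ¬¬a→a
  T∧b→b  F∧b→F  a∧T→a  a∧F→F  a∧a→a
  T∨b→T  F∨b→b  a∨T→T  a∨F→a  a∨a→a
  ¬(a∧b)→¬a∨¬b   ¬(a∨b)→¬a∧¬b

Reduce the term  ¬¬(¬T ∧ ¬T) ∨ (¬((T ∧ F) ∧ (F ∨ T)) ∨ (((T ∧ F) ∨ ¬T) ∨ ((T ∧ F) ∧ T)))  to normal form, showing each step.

  start: ¬¬(¬T ∧ ¬T) ∨ (¬((T ∧ F) ∧ (F ∨ T)) ∨ (((T ∧ F) ∨ ¬T) ∨ ((T ∧ F) ∧ T)))
  →1  (¬T ∧ ¬T) ∨ (¬((T ∧ F) ∧ (F ∨ T)) ∨ (((T ∧ F) ∨ ¬T) ∨ ((T ∧ F) ∧ T)))
  →2  ¬T ∨ (¬((T ∧ F) ∧ (F ∨ T)) ∨ (((T ∧ F) ∨ ¬T) ∨ ((T ∧ F) ∧ T)))
  →3  F ∨ (¬((T ∧ F) ∧ (F ∨ T)) ∨ (((T ∧ F) ∨ ¬T) ∨ ((T ∧ F) ∧ T)))
  →4  ¬((T ∧ F) ∧ (F ∨ T)) ∨ (((T ∧ F) ∨ ¬T) ∨ ((T ∧ F) ∧ T))
  →5  (¬(T ∧ F) ∨ ¬(F ∨ T)) ∨ (((T ∧ F) ∨ ¬T) ∨ ((T ∧ F) ∧ T))
  →6  ((¬T ∨ ¬F) ∨ ¬(F ∨ T)) ∨ (((T ∧ F) ∨ ¬T) ∨ ((T ∧ F) ∧ T))
  →7  ((F ∨ ¬F) ∨ ¬(F ∨ T)) ∨ (((T ∧ F) ∨ ¬T) ∨ ((T ∧ F) ∧ T))
  →8  (¬F ∨ ¬(F ∨ T)) ∨ (((T ∧ F) ∨ ¬T) ∨ ((T ∧ F) ∧ T))
  →9  (T ∨ ¬(F ∨ T)) ∨ (((T ∧ F) ∨ ¬T) ∨ ((T ∧ F) ∧ T))
  →10  T ∨ (((T ∧ F) ∨ ¬T) ∨ ((T ∧ F) ∧ T))
  →11  T

Answer: normal form = T  (in 11 steps)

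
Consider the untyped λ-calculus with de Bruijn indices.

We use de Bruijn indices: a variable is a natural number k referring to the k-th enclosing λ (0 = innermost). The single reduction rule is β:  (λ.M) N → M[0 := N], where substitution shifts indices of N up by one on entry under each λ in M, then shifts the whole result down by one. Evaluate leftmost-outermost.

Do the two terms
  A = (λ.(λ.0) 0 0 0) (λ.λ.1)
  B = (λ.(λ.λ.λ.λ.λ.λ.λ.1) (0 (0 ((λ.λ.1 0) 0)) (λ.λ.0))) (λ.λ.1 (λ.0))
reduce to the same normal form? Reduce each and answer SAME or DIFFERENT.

Term A:
  start: (λ.(λ.0) 0 0 0) (λ.λ.1)
  →1  (λ.0) (λ.λ.1) (λ.λ.1) (λ.λ.1)
  →2  (λ.λ.1) (λ.λ.1) (λ.λ.1)
  →3  (λ.λ.λ.1) (λ.λ.1)
  →4  λ.λ.1

Term B:
  start: (λ.(λ.λ.λ.λ.λ.λ.λ.1) (0 (0 ((λ.λ.1 0) 0)) (λ.λ.0))) (λ.λ.1 (λ.0))
  →1  (λ.λ.λ.λ.λ.λ.λ.1) ((λ.λ.1 (λ.0)) ((λ.λ.1 (λ.0)) ((λ.λ.1 0) (λ.λ.1 (λ.0)))) (λ.λ.0))
  →2  λ.λ.λ.λ.λ.λ.1

Answer: DIFFERENT — A ⇓ λ.λ.1, B ⇓ λ.λ.λ.λ.λ.λ.1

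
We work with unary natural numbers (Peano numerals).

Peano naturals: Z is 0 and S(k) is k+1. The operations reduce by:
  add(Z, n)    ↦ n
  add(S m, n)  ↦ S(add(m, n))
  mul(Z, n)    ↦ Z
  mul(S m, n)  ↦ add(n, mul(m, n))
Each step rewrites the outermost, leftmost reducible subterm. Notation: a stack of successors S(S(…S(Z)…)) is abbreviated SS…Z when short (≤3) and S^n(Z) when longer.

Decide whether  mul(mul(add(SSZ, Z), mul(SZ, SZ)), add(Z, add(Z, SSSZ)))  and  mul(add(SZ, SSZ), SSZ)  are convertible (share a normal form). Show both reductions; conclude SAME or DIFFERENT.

Term A:
  start: mul(mul(add(SSZ, Z), mul(SZ, SZ)), add(Z, add(Z, SSSZ)))
  →1  mul(mul(S(add(SZ, Z)), mul(SZ, SZ)), add(Z, add(Z, SSSZ)))
  →2  mul(add(mul(SZ, SZ), mul(add(SZ, Z), mul(SZ, SZ))), add(Z, add(Z, SSSZ)))
  →3  mul(add(add(SZ, mul(Z, SZ)), mul(add(SZ, Z), mul(SZ, SZ))), add(Z, add(Z, SSSZ)))
  →4  mul(add(S(add(Z, mul(Z, SZ))), mul(add(SZ, Z), mul(SZ, SZ))), add(Z, add(Z, SSSZ)))
  →5  mul(S(add(add(Z, mul(Z, SZ)), mul(add(SZ, Z), mul(SZ, SZ)))), add(Z, add(Z, SSSZ)))
  →6  add(add(Z, add(Z, SSSZ)), mul(add(add(Z, mul(Z, SZ)), mul(add(SZ, Z), mul(SZ, SZ))), add(Z, add(Z, SSSZ))))
  →7  add(add(Z, SSSZ), mul(add(add(Z, mul(Z, SZ)), mul(add(SZ, Z), mul(SZ, SZ))), add(Z, add(Z, SSSZ))))
  →8  add(SSSZ, mul(add(add(Z, mul(Z, SZ)), mul(add(SZ, Z), mul(SZ, SZ))), add(Z, add(Z, SSSZ))))
  →9  S(add(SSZ, mul(add(add(Z, mul(Z, SZ)), mul(add(SZ, Z), mul(SZ, SZ))), add(Z, add(Z, SSSZ)))))
  →10  S(S(add(SZ, mul(add(add(Z, mul(Z, SZ)), mul(add(SZ, Z), mul(SZ, SZ))), add(Z, add(Z, SSSZ))))))
  →11  S(S(S(add(Z, mul(add(add(Z, mul(Z, SZ)), mul(add(SZ, Z), mul(SZ, SZ))), add(Z, add(Z, SSSZ)))))))
  →12  S(S(S(mul(add(add(Z, mul(Z, SZ)), mul(add(SZ, Z), mul(SZ, SZ))), add(Z, add(Z, SSSZ))))))
  →13  S(S(S(mul(add(mul(Z, SZ), mul(add(SZ, Z), mul(SZ, SZ))), add(Z, add(Z, SSSZ))))))
  →14  S(S(S(mul(add(Z, mul(add(SZ, Z), mul(SZ, SZ))), add(Z, add(Z, SSSZ))))))
  →15  S(S(S(mul(mul(add(SZ, Z), mul(SZ, SZ)), add(Z, add(Z, SSSZ))))))
  →16  S(S(S(mul(mul(S(add(Z, Z)), mul(SZ, SZ)), add(Z, add(Z, SSSZ))))))
  →17  S(S(S(mul(add(mul(SZ, SZ), mul(add(Z, Z), mul(SZ, SZ))), add(Z, add(Z, SSSZ))))))
  →18  S(S(S(mul(add(add(SZ, mul(Z, SZ)), mul(add(Z, Z), mul(SZ, SZ))), add(Z, add(Z, SSSZ))))))
  →19  S(S(S(mul(add(S(add(Z, mul(Z, SZ))), mul(add(Z, Z), mul(SZ, SZ))), add(Z, add(Z, SSSZ))))))
  →20  S(S(S(mul(S(add(add(Z, mul(Z, SZ)), mul(add(Z, Z), mul(SZ, SZ)))), add(Z, add(Z, SSSZ))))))
  →21  S(S(S(add(add(Z, add(Z, SSSZ)), mul(add(add(Z, mul(Z, SZ)), mul(add(Z, Z), mul(SZ, SZ))), add(Z, add(Z, SSSZ)))))))
  →22  S(S(S(add(add(Z, SSSZ), mul(add(add(Z, mul(Z, SZ)), mul(add(Z, Z), mul(SZ, SZ))), add(Z, add(Z, SSSZ)))))))
  →23  S(S(S(add(SSSZ, mul(add(add(Z, mul(Z, SZ)), mul(add(Z, Z), mul(SZ, SZ))), add(Z, add(Z, SSSZ)))))))
  →24  S(S(S(S(add(SSZ, mul(add(add(Z, mul(Z, SZ)), mul(add(Z, Z), mul(SZ, SZ))), add(Z, add(Z, SSSZ))))))))
  →25  S(S(S(S(S(add(SZ, mul(add(add(Z, mul(Z, SZ)), mul(add(Z, Z), mul(SZ, SZ))), add(Z, add(Z, SSSZ)))))))))
  →26  S(S(S(S(S(S(add(Z, mul(add(add(Z, mul(Z, SZ)), mul(add(Z, Z), mul(SZ, SZ))), add(Z, add(Z, SSSZ))))))))))
  →27  S(S(S(S(S(S(mul(add(add(Z, mul(Z, SZ)), mul(add(Z, Z), mul(SZ, SZ))), add(Z, add(Z, SSSZ)))))))))
  →28  S(S(S(S(S(S(mul(add(mul(Z, SZ), mul(add(Z, Z), mul(SZ, SZ))), add(Z, add(Z, SSSZ)))))))))
  →29  S(S(S(S(S(S(mul(add(Z, mul(add(Z, Z), mul(SZ, SZ))), add(Z, add(Z, SSSZ)))))))))
  →30  S(S(S(S(S(S(mul(mul(add(Z, Z), mul(SZ, SZ)), add(Z, add(Z, SSSZ)))))))))
  →31  S(S(S(S(S(S(mul(mul(Z, mul(SZ, SZ)), add(Z, add(Z, SSSZ)))))))))
  →32  S(S(S(S(S(S(mul(Z, add(Z, add(Z, SSSZ)))))))))
  →33  S^6(Z)

Term B:
  start: mul(add(SZ, SSZ), SSZ)
  →1  mul(S(add(Z, SSZ)), SSZ)
  →2  add(SSZ, mul(add(Z, SSZ), SSZ))
  →3  S(add(SZ, mul(add(Z, SSZ), SSZ)))
  →4  S(S(add(Z, mul(add(Z, SSZ), SSZ))))
  →5  S(S(mul(add(Z, SSZ), SSZ)))
  →6  S(S(mul(SSZ, SSZ)))
  →7  S(S(add(SSZ, mul(SZ, SSZ))))
  →8  S(S(S(add(SZ, mul(SZ, SSZ)))))
  →9  S(S(S(S(add(Z, mul(SZ, SSZ))))))
  →10  S(S(S(S(mul(SZ, SSZ)))))
  →11  S(S(S(S(add(SSZ, mul(Z, SSZ))))))
  →12  S(S(S(S(S(add(SZ, mul(Z, SSZ)))))))
  →13  S(S(S(S(S(S(add(Z, mul(Z, SSZ))))))))
  →14  S(S(S(S(S(S(mul(Z, SSZ)))))))
  →15  S^6(Z)

Answer: SAME — A ⇓ S^6(Z), B ⇓ S^6(Z)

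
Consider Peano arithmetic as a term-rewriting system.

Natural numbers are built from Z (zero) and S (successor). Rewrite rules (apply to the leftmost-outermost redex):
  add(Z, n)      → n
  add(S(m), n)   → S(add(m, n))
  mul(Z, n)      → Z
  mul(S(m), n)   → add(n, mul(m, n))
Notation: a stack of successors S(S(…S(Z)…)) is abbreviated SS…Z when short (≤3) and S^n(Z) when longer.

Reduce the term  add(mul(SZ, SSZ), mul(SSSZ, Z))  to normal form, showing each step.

  start: add(mul(SZ, SSZ), mul(SSSZ, Z))
  step 1: add(add(SSZ, mul(Z, SSZ)), mul(SSSZ, Z))
  step 2: add(S(add(SZ, mul(Z, SSZ))), mul(SSSZ, Z))
  step 3: S(add(add(SZ, mul(Z, SSZ)), mul(SSSZ, Z)))
  step 4: S(add(S(add(Z, mul(Z, SSZ))), mul(SSSZ, Z)))
  step 5: S(S(add(add(Z, mul(Z, SSZ)), mul(SSSZ, Z))))
  step 6: S(S(add(mul(Z, SSZ), mul(SSSZ, Z))))
  step 7: S(S(add(Z, mul(SSSZ, Z))))
  step 8: S(S(mul(SSSZ, Z)))
  step 9: S(S(add(Z, mul(SSZ, Z))))
  step 10: S(S(mul(SSZ, Z)))
  step 11: S(S(add(Z, mul(SZ, Z))))
  step 12: S(S(mul(SZ, Z)))
  step 13: S(S(add(Z, mul(Z, Z))))
  step 14: S(S(mul(Z, Z)))
  step 15: SSZ

Answer: normal form = SSZ  (in 15 steps)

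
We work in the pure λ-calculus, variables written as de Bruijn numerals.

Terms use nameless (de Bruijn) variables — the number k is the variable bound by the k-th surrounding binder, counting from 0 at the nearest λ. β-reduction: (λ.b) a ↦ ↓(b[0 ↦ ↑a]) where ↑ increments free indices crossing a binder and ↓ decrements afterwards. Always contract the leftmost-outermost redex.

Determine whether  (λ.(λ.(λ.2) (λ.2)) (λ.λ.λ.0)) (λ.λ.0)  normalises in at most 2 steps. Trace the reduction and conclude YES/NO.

  start: (λ.(λ.(λ.2) (λ.2)) (λ.λ.λ.0)) (λ.λ.0)
  step 1: (λ.(λ.λ.λ.0) (λ.λ.λ.0)) (λ.λ.λ.0)
  step 2: (λ.λ.λ.0) (λ.λ.λ.0)

Answer: NO — after 2 steps the term is (λ.λ.λ.0) (λ.λ.λ.0), not yet normal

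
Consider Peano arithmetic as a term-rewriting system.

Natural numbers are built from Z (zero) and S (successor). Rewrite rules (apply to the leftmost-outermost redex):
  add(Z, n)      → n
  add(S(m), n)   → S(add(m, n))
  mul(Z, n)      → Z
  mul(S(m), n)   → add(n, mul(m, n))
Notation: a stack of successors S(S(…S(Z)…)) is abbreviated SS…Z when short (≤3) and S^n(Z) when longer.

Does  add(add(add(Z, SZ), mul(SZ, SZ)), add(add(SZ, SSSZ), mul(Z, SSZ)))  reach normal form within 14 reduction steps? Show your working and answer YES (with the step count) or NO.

  start: add(add(add(Z, SZ), mul(SZ, SZ)), add(add(SZ, SSSZ), mul(Z, SSZ)))
  →1  add(add(SZ, mul(SZ, SZ)), add(add(SZ, SSSZ), mul(Z, SSZ)))
  →2  add(S(add(Z, mul(SZ, SZ))), add(add(SZ, SSSZ), mul(Z, SSZ)))
  →3  S(add(add(Z, mul(SZ, SZ)), add(add(SZ, SSSZ), mul(Z, SSZ))))
  →4  S(add(mul(SZ, SZ), add(add(SZ, SSSZ), mul(Z, SSZ))))
  →5  S(add(add(SZ, mul(Z, SZ)), add(add(SZ, SSSZ), mul(Z, SSZ))))
  →6  S(add(S(add(Z, mul(Z, SZ))), add(add(SZ, SSSZ), mul(Z, SSZ))))
  →7  S(S(add(add(Z, mul(Z, SZ)), add(add(SZ, SSSZ), mul(Z, SSZ)))))
  →8  S(S(add(mul(Z, SZ), add(add(SZ, SSSZ), mul(Z, SSZ)))))
  →9  S(S(add(Z, add(add(SZ, SSSZ), mul(Z, SSZ)))))
  →10  S(S(add(add(SZ, SSSZ), mul(Z, SSZ))))
  →11  S(S(add(S(add(Z, SSSZ)), mul(Z, SSZ))))
  →12  S(S(S(add(add(Z, SSSZ), mul(Z, SSZ)))))
  →13  S(S(S(add(SSSZ, mul(Z, SSZ)))))
  →14  S(S(S(S(add(SSZ, mul(Z, SSZ))))))

Answer: NO — after 14 steps the term is S(S(S(S(add(SSZ, mul(Z, SSZ)))))), not yet normal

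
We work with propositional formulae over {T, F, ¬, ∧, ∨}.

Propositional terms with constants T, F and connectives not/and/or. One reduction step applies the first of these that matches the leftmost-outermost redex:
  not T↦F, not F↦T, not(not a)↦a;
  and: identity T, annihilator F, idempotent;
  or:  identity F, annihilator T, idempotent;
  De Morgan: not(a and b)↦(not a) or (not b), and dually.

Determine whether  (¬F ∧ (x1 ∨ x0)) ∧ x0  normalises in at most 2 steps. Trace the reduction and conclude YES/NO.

Answer: YES — reaches normal form (x1 ∨ x0) ∧ x0 in 2 ≤ 2 steps

Working:
  start: (¬F ∧ (x1 ∨ x0)) ∧ x0
  →1  (T ∧ (x1 ∨ x0)) ∧ x0
  →2  (x1 ∨ x0) ∧ x0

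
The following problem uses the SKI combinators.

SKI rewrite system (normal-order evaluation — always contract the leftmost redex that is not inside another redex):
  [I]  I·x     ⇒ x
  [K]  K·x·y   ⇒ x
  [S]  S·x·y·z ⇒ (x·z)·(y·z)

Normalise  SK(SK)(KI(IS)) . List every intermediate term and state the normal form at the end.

  start: SK(SK)(KI(IS))
  step 1: K(KI(IS))(SK(KI(IS)))
  step 2: KI(IS)
  step 3: I

Answer: normal form = I  (in 3 steps)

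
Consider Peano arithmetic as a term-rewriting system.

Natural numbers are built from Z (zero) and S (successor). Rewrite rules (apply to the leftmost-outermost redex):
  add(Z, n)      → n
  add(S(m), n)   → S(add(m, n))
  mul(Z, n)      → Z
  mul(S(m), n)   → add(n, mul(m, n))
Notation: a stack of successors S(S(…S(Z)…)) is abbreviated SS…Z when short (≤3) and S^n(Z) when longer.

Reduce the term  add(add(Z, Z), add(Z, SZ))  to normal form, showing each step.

  start: add(add(Z, Z), add(Z, SZ))
  [1] add(Z, add(Z, SZ))
  [2] add(Z, SZ)
  [3] SZ

Answer: normal form = SZ  (in 3 steps)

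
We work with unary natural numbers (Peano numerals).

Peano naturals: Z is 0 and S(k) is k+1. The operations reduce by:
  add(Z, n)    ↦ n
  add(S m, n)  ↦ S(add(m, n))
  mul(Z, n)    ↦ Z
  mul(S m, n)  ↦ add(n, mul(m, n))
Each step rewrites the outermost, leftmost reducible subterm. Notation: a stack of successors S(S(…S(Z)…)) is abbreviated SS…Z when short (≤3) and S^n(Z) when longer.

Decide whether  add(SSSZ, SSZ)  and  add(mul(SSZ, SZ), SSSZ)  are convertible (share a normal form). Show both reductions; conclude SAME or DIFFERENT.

Answer: SAME — A ⇓ S^5(Z), B ⇓ S^5(Z)

Working:
Term A:
  start: add(SSSZ, SSZ)
  [1] S(add(SSZ, SSZ))
  [2] S(S(add(SZ, SSZ)))
  [3] S(S(S(add(Z, SSZ))))
  [4] S^5(Z)

Term B:
  start: add(mul(SSZ, SZ), SSSZ)
  [1] add(add(SZ, mul(SZ, SZ)), SSSZ)
  [2] add(S(add(Z, mul(SZ, SZ))), SSSZ)
  [3] S(add(add(Z, mul(SZ, SZ)), SSSZ))
  [4] S(add(mul(SZ, SZ), SSSZ))
  [5] S(add(add(SZ, mul(Z, SZ)), SSSZ))
  [6] S(add(S(add(Z, mul(Z, SZ))), SSSZ))
  [7] S(S(add(add(Z, mul(Z, SZ)), SSSZ)))
  [8] S(S(add(mul(Z, SZ), SSSZ)))
  [9] S(S(add(Z, SSSZ)))
  [10] S^5(Z)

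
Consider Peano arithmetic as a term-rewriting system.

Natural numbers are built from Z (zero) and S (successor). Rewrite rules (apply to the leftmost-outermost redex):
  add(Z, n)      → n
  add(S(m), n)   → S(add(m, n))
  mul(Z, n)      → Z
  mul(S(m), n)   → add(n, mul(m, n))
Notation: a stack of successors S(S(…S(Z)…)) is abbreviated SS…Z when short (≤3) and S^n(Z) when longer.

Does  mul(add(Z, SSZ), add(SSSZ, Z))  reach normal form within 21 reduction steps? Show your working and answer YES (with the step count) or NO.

Answer: YES — reaches normal form S^6(Z) in 20 ≤ 21 steps

Derivation:
  start: mul(add(Z, SSZ), add(SSSZ, Z))
  step 1: mul(SSZ, add(SSSZ, Z))
  step 2: add(add(SSSZ, Z), mul(SZ, add(SSSZ, Z)))
  step 3: add(S(add(SSZ, Z)), mul(SZ, add(SSSZ, Z)))
  step 4: S(add(add(SSZ, Z), mul(SZ, add(SSSZ, Z))))
  step 5: S(add(S(add(SZ, Z)), mul(SZ, add(SSSZ, Z))))
  step 6: S(S(add(add(SZ, Z), mul(SZ, add(SSSZ, Z)))))
  step 7: S(S(add(S(add(Z, Z)), mul(SZ, add(SSSZ, Z)))))
  step 8: S(S(S(add(add(Z, Z), mul(SZ, add(SSSZ, Z))))))
  step 9: S(S(S(add(Z, mul(SZ, add(SSSZ, Z))))))
  step 10: S(S(S(mul(SZ, add(SSSZ, Z)))))
  step 11: S(S(S(add(add(SSSZ, Z), mul(Z, add(SSSZ, Z))))))
  step 12: S(S(S(add(S(add(SSZ, Z)), mul(Z, add(SSSZ, Z))))))
  step 13: S(S(S(S(add(add(SSZ, Z), mul(Z, add(SSSZ, Z)))))))
  step 14: S(S(S(S(add(S(add(SZ, Z)), mul(Z, add(SSSZ, Z)))))))
  step 15: S(S(S(S(S(add(add(SZ, Z), mul(Z, add(SSSZ, Z))))))))
  step 16: S(S(S(S(S(add(S(add(Z, Z)), mul(Z, add(SSSZ, Z))))))))
  step 17: S(S(S(S(S(S(add(add(Z, Z), mul(Z, add(SSSZ, Z)))))))))
  step 18: S(S(S(S(S(S(add(Z, mul(Z, add(SSSZ, Z)))))))))
  step 19: S(S(S(S(S(S(mul(Z, add(SSSZ, Z))))))))
  step 20: S^6(Z)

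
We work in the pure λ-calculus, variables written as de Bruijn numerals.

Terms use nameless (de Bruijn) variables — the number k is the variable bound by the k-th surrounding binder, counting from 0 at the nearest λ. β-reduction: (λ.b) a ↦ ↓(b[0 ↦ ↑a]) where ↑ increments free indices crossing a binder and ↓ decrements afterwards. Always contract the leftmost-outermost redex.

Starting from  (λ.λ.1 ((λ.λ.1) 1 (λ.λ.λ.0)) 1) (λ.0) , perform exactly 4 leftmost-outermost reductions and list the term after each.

  start: (λ.λ.1 ((λ.λ.1) 1 (λ.λ.λ.0)) 1) (λ.0)
  →1  λ.(λ.0) ((λ.λ.1) (λ.0) (λ.λ.λ.0)) (λ.0)
  →2  λ.(λ.λ.1) (λ.0) (λ.λ.λ.0) (λ.0)
  →3  λ.(λ.λ.0) (λ.λ.λ.0) (λ.0)
  →4  λ.(λ.0) (λ.0)

Answer: after 4 steps: λ.(λ.0) (λ.0)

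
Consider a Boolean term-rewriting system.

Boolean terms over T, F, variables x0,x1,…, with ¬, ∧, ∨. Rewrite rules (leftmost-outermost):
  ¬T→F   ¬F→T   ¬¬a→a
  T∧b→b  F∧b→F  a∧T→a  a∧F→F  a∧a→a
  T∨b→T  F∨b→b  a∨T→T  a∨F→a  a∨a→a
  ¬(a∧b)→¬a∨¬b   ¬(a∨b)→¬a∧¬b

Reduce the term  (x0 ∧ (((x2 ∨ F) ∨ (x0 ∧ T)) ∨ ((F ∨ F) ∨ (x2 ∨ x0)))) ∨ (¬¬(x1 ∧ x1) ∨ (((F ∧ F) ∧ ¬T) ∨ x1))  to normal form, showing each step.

Answer: normal form = (x0 ∧ (x2 ∨ x0)) ∨ x1  (in 11 steps)

Reduction:
  start: (x0 ∧ (((x2 ∨ F) ∨ (x0 ∧ T)) ∨ ((F ∨ F) ∨ (x2 ∨ x0)))) ∨ (¬¬(x1 ∧ x1) ∨ (((F ∧ F) ∧ ¬T) ∨ x1))
  →1  (x0 ∧ ((x2 ∨ (x0 ∧ T)) ∨ ((F ∨ F) ∨ (x2 ∨ x0)))) ∨ (¬¬(x1 ∧ x1) ∨ (((F ∧ F) ∧ ¬T) ∨ x1))
  →2  (x0 ∧ ((x2 ∨ x0) ∨ ((F ∨ F) ∨ (x2 ∨ x0)))) ∨ (¬¬(x1 ∧ x1) ∨ (((F ∧ F) ∧ ¬T) ∨ x1))
  →3  (x0 ∧ ((x2 ∨ x0) ∨ (F ∨ (x2 ∨ x0)))) ∨ (¬¬(x1 ∧ x1) ∨ (((F ∧ F) ∧ ¬T) ∨ x1))
  →4  (x0 ∧ ((x2 ∨ x0) ∨ (x2 ∨ x0))) ∨ (¬¬(x1 ∧ x1) ∨ (((F ∧ F) ∧ ¬T) ∨ x1))
  →5  (x0 ∧ (x2 ∨ x0)) ∨ (¬¬(x1 ∧ x1) ∨ (((F ∧ F) ∧ ¬T) ∨ x1))
  →6  (x0 ∧ (x2 ∨ x0)) ∨ ((x1 ∧ x1) ∨ (((F ∧ F) ∧ ¬T) ∨ x1))
  →7  (x0 ∧ (x2 ∨ x0)) ∨ (x1 ∨ (((F ∧ F) ∧ ¬T) ∨ x1))
  →8  (x0 ∧ (x2 ∨ x0)) ∨ (x1 ∨ ((F ∧ ¬T) ∨ x1))
  →9  (x0 ∧ (x2 ∨ x0)) ∨ (x1 ∨ (F ∨ x1))
  →10  (x0 ∧ (x2 ∨ x0)) ∨ (x1 ∨ x1)
  →11  (x0 ∧ (x2 ∨ x0)) ∨ x1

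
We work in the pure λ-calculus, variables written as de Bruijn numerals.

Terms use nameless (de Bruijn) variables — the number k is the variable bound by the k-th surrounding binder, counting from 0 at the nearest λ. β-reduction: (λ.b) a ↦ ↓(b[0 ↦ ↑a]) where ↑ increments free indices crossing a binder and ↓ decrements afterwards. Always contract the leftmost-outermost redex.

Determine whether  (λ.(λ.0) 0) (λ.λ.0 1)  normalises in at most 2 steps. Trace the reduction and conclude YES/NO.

  start: (λ.(λ.0) 0) (λ.λ.0 1)
  [1] (λ.0) (λ.λ.0 1)
  [2] λ.λ.0 1

Answer: YES — reaches normal form λ.λ.0 1 in 2 ≤ 2 steps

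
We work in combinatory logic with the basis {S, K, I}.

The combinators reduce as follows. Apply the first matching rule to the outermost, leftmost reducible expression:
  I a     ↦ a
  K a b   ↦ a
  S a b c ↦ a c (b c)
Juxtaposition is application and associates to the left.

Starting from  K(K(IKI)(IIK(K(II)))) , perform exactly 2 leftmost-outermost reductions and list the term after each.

Answer: after 2 steps: K(KI)

Reduction:
  start: K(K(IKI)(IIK(K(II))))
  step 1: K(IKI)
  step 2: K(KI)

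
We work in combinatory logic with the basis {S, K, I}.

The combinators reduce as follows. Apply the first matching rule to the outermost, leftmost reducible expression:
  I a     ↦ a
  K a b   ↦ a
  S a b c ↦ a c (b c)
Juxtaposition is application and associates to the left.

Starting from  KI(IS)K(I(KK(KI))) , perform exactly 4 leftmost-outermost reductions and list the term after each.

Answer: after 4 steps: KK

Reduction:
  start: KI(IS)K(I(KK(KI)))
  →1  IK(I(KK(KI)))
  →2  K(I(KK(KI)))
  →3  K(KK(KI))
  →4  KK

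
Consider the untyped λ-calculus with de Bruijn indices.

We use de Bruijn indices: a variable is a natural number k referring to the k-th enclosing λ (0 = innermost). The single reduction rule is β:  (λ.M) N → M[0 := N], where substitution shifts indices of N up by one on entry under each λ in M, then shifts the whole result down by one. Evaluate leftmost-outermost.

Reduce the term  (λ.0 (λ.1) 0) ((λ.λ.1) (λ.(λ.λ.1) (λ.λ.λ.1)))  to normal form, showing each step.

Answer: normal form = λ.λ.λ.λ.1  (in 5 steps)

Derivation:
  start: (λ.0 (λ.1) 0) ((λ.λ.1) (λ.(λ.λ.1) (λ.λ.λ.1)))
  [1] (λ.λ.1) (λ.(λ.λ.1) (λ.λ.λ.1)) (λ.(λ.λ.1) (λ.(λ.λ.1) (λ.λ.λ.1))) ((λ.λ.1) (λ.(λ.λ.1) (λ.λ.λ.1)))
  [2] (λ.λ.(λ.λ.1) (λ.λ.λ.1)) (λ.(λ.λ.1) (λ.(λ.λ.1) (λ.λ.λ.1))) ((λ.λ.1) (λ.(λ.λ.1) (λ.λ.λ.1)))
  [3] (λ.(λ.λ.1) (λ.λ.λ.1)) ((λ.λ.1) (λ.(λ.λ.1) (λ.λ.λ.1)))
  [4] (λ.λ.1) (λ.λ.λ.1)
  [5] λ.λ.λ.λ.1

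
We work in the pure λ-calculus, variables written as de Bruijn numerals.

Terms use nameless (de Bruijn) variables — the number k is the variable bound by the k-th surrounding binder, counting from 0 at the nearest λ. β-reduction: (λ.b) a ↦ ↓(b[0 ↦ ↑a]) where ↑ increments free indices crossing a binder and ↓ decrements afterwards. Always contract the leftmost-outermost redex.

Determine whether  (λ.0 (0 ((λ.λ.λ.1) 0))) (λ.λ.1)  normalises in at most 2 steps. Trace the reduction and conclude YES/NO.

Answer: NO — after 2 steps the term is λ.(λ.λ.1) ((λ.λ.λ.1) (λ.λ.1)), not yet normal

Derivation:
  start: (λ.0 (0 ((λ.λ.λ.1) 0))) (λ.λ.1)
  →1  (λ.λ.1) ((λ.λ.1) ((λ.λ.λ.1) (λ.λ.1)))
  →2  λ.(λ.λ.1) ((λ.λ.λ.1) (λ.λ.1))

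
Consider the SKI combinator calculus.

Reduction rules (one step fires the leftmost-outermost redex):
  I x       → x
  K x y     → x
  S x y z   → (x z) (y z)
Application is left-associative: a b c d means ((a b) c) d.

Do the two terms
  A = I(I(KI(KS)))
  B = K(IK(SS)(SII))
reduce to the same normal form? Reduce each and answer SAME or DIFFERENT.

Term A:
  start: I(I(KI(KS)))
  [1] I(KI(KS))
  [2] KI(KS)
  [3] I

Term B:
  start: K(IK(SS)(SII))
  [1] K(K(SS)(SII))
  [2] K(SS)

Answer: DIFFERENT — A ⇓ I, B ⇓ K(SS)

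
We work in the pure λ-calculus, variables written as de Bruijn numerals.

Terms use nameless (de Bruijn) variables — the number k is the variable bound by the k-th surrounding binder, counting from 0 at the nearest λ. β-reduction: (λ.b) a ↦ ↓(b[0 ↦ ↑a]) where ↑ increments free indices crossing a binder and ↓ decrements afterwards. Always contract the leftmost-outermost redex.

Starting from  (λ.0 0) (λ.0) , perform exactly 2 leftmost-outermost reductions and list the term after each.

  start: (λ.0 0) (λ.0)
  →1  (λ.0) (λ.0)
  →2  λ.0

Answer: after 2 steps: λ.0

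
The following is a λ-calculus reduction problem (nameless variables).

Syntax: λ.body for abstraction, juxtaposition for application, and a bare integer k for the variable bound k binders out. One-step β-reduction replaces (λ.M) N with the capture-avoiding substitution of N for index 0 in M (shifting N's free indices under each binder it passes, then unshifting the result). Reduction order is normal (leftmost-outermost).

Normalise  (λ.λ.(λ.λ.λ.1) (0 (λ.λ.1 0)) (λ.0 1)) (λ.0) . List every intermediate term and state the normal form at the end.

Answer: normal form = λ.λ.λ.0 2  (in 3 steps)

Reduction:
  start: (λ.λ.(λ.λ.λ.1) (0 (λ.λ.1 0)) (λ.0 1)) (λ.0)
  →1  λ.(λ.λ.λ.1) (0 (λ.λ.1 0)) (λ.0 1)
  →2  λ.(λ.λ.1) (λ.0 1)
  →3  λ.λ.λ.0 2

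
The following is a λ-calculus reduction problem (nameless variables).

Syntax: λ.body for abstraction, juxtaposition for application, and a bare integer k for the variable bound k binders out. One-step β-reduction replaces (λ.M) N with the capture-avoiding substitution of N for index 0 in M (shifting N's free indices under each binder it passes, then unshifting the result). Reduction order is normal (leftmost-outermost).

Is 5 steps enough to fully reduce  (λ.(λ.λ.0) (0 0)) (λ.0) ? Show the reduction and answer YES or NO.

  start: (λ.(λ.λ.0) (0 0)) (λ.0)
  →1  (λ.λ.0) ((λ.0) (λ.0))
  →2  λ.0

Answer: YES — reaches normal form λ.0 in 2 ≤ 5 steps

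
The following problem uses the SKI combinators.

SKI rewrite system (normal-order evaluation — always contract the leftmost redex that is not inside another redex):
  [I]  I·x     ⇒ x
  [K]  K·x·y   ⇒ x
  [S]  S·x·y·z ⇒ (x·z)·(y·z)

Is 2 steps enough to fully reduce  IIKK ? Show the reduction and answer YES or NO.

Answer: YES — reaches normal form KK in 2 ≤ 2 steps

Reduction:
  start: IIKK
  step 1: IKK
  step 2: KK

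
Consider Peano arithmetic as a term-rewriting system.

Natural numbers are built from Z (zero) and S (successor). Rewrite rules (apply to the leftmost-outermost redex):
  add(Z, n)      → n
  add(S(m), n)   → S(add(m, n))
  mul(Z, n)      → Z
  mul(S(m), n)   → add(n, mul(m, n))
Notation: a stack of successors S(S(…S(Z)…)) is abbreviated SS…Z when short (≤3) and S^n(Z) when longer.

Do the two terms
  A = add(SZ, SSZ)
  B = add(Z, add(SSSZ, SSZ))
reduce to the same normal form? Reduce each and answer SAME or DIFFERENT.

Answer: DIFFERENT — A ⇓ SSSZ, B ⇓ S^5(Z)

Derivation:
Term A:
  start: add(SZ, SSZ)
  step 1: S(add(Z, SSZ))
  step 2: SSSZ

Term B:
  start: add(Z, add(SSSZ, SSZ))
  step 1: add(SSSZ, SSZ)
  step 2: S(add(SSZ, SSZ))
  step 3: S(S(add(SZ, SSZ)))
  step 4: S(S(S(add(Z, SSZ))))
  step 5: S^5(Z)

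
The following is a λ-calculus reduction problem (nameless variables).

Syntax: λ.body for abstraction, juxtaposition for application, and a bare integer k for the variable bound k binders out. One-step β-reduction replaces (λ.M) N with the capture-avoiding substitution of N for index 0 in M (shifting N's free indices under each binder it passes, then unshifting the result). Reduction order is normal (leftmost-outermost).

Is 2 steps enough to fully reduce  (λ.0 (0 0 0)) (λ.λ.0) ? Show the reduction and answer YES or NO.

  start: (λ.0 (0 0 0)) (λ.λ.0)
  step 1: (λ.λ.0) ((λ.λ.0) (λ.λ.0) (λ.λ.0))
  step 2: λ.0

Answer: YES — reaches normal form λ.0 in 2 ≤ 2 steps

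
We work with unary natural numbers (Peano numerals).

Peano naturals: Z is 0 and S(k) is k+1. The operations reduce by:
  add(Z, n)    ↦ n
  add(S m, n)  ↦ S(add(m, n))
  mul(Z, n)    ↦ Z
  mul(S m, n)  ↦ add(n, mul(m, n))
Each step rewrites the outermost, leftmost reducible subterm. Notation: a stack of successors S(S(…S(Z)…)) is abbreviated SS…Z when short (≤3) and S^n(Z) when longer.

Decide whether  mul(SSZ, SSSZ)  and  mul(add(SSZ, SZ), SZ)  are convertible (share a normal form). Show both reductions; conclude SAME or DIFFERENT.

Answer: DIFFERENT — A ⇓ S^6(Z), B ⇓ SSSZ

Derivation:
Term A:
  start: mul(SSZ, SSSZ)
  [1] add(SSSZ, mul(SZ, SSSZ))
  [2] S(add(SSZ, mul(SZ, SSSZ)))
  [3] S(S(add(SZ, mul(SZ, SSSZ))))
  [4] S(S(S(add(Z, mul(SZ, SSSZ)))))
  [5] S(S(S(mul(SZ, SSSZ))))
  [6] S(S(S(add(SSSZ, mul(Z, SSSZ)))))
  [7] S(S(S(S(add(SSZ, mul(Z, SSSZ))))))
  [8] S(S(S(S(S(add(SZ, mul(Z, SSSZ)))))))
  [9] S(S(S(S(S(S(add(Z, mul(Z, SSSZ))))))))
  [10] S(S(S(S(S(S(mul(Z, SSSZ)))))))
  [11] S^6(Z)

Term B:
  start: mul(add(SSZ, SZ), SZ)
  [1] mul(S(add(SZ, SZ)), SZ)
  [2] add(SZ, mul(add(SZ, SZ), SZ))
  [3] S(add(Z, mul(add(SZ, SZ), SZ)))
  [4] S(mul(add(SZ, SZ), SZ))
  [5] S(mul(S(add(Z, SZ)), SZ))
  [6] S(add(SZ, mul(add(Z, SZ), SZ)))
  [7] S(S(add(Z, mul(add(Z, SZ), SZ))))
  [8] S(S(mul(add(Z, SZ), SZ)))
  [9] S(S(mul(SZ, SZ)))
  [10] S(S(add(SZ, mul(Z, SZ))))
  [11] S(S(S(add(Z, mul(Z, SZ)))))
  [12] S(S(S(mul(Z, SZ))))
  [13] SSSZ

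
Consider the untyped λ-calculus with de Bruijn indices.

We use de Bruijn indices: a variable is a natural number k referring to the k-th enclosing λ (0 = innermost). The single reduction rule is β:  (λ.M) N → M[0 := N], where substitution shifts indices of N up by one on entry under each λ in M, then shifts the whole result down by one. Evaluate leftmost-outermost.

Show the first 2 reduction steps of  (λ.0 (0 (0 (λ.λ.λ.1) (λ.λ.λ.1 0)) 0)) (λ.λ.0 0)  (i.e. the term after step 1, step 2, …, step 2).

Answer: after 2 steps: λ.0 0

Reduction:
  start: (λ.0 (0 (0 (λ.λ.λ.1) (λ.λ.λ.1 0)) 0)) (λ.λ.0 0)
  [1] (λ.λ.0 0) ((λ.λ.0 0) ((λ.λ.0 0) (λ.λ.λ.1) (λ.λ.λ.1 0)) (λ.λ.0 0))
  [2] λ.0 0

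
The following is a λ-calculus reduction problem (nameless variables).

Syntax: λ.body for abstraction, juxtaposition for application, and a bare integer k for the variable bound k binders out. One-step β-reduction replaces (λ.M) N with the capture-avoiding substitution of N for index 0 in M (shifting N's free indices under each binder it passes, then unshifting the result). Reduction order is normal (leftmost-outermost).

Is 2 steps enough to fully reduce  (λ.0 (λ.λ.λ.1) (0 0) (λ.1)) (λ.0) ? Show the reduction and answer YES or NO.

Answer: NO — after 2 steps the term is (λ.λ.λ.1) ((λ.0) (λ.0)) (λ.λ.0), not yet normal

Reduction:
  start: (λ.0 (λ.λ.λ.1) (0 0) (λ.1)) (λ.0)
  step 1: (λ.0) (λ.λ.λ.1) ((λ.0) (λ.0)) (λ.λ.0)
  step 2: (λ.λ.λ.1) ((λ.0) (λ.0)) (λ.λ.0)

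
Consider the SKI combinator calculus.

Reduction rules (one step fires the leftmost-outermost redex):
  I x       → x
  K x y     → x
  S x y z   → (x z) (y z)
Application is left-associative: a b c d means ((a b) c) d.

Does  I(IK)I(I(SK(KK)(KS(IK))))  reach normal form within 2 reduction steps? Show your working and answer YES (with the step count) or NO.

Answer: NO — after 2 steps the term is KI(I(SK(KK)(KS(IK)))), not yet normal

Reduction:
  start: I(IK)I(I(SK(KK)(KS(IK))))
  [1] IKI(I(SK(KK)(KS(IK))))
  [2] KI(I(SK(KK)(KS(IK))))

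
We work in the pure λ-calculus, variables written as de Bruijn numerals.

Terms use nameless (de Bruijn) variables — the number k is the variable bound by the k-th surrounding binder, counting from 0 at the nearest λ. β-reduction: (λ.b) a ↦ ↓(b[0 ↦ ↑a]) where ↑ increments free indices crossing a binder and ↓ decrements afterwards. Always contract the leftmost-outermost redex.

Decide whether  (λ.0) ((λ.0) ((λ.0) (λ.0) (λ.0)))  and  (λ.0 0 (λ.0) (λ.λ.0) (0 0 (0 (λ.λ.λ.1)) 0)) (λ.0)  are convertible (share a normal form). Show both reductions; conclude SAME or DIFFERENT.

Term A:
  start: (λ.0) ((λ.0) ((λ.0) (λ.0) (λ.0)))
  [1] (λ.0) ((λ.0) (λ.0) (λ.0))
  [2] (λ.0) (λ.0) (λ.0)
  [3] (λ.0) (λ.0)
  [4] λ.0

Term B:
  start: (λ.0 0 (λ.0) (λ.λ.0) (0 0 (0 (λ.λ.λ.1)) 0)) (λ.0)
  [1] (λ.0) (λ.0) (λ.0) (λ.λ.0) ((λ.0) (λ.0) ((λ.0) (λ.λ.λ.1)) (λ.0))
  [2] (λ.0) (λ.0) (λ.λ.0) ((λ.0) (λ.0) ((λ.0) (λ.λ.λ.1)) (λ.0))
  [3] (λ.0) (λ.λ.0) ((λ.0) (λ.0) ((λ.0) (λ.λ.λ.1)) (λ.0))
  [4] (λ.λ.0) ((λ.0) (λ.0) ((λ.0) (λ.λ.λ.1)) (λ.0))
  [5] λ.0

Answer: SAME — A ⇓ λ.0, B ⇓ λ.0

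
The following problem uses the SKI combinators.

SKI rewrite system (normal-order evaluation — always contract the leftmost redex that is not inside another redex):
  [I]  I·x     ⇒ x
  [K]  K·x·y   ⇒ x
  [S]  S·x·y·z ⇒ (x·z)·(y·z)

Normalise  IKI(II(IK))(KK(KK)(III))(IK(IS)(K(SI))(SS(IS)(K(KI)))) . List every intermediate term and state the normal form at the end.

  start: IKI(II(IK))(KK(KK)(III))(IK(IS)(K(SI))(SS(IS)(K(KI))))
  →1  KI(II(IK))(KK(KK)(III))(IK(IS)(K(SI))(SS(IS)(K(KI))))
  →2  I(KK(KK)(III))(IK(IS)(K(SI))(SS(IS)(K(KI))))
  →3  KK(KK)(III)(IK(IS)(K(SI))(SS(IS)(K(KI))))
  →4  K(III)(IK(IS)(K(SI))(SS(IS)(K(KI))))
  →5  III
  →6  II
  →7  I

Answer: normal form = I  (in 7 steps)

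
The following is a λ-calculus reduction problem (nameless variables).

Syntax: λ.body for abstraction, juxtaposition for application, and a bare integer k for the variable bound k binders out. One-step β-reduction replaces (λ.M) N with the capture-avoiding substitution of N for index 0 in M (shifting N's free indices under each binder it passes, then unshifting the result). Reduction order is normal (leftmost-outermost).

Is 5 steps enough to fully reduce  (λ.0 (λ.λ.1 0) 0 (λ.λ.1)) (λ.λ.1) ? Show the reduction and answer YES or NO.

Answer: YES — reaches normal form λ.λ.1 in 5 ≤ 5 steps

Reduction:
  start: (λ.0 (λ.λ.1 0) 0 (λ.λ.1)) (λ.λ.1)
  →1  (λ.λ.1) (λ.λ.1 0) (λ.λ.1) (λ.λ.1)
  →2  (λ.λ.λ.1 0) (λ.λ.1) (λ.λ.1)
  →3  (λ.λ.1 0) (λ.λ.1)
  →4  λ.(λ.λ.1) 0
  →5  λ.λ.1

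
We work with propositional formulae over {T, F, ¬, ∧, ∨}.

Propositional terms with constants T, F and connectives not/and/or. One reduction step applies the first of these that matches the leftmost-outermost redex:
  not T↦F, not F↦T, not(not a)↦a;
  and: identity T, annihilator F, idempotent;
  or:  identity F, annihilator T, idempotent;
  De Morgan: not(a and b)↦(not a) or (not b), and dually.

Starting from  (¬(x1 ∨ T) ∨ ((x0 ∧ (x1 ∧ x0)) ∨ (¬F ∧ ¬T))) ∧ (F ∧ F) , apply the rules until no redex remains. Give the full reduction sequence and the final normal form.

Answer: normal form = F  (in 10 steps)

Derivation:
  start: (¬(x1 ∨ T) ∨ ((x0 ∧ (x1 ∧ x0)) ∨ (¬F ∧ ¬T))) ∧ (F ∧ F)
  →1  ((¬x1 ∧ ¬T) ∨ ((x0 ∧ (x1 ∧ x0)) ∨ (¬F ∧ ¬T))) ∧ (F ∧ F)
  →2  ((¬x1 ∧ F) ∨ ((x0 ∧ (x1 ∧ x0)) ∨ (¬F ∧ ¬T))) ∧ (F ∧ F)
  →3  (F ∨ ((x0 ∧ (x1 ∧ x0)) ∨ (¬F ∧ ¬T))) ∧ (F ∧ F)
  →4  ((x0 ∧ (x1 ∧ x0)) ∨ (¬F ∧ ¬T)) ∧ (F ∧ F)
  →5  ((x0 ∧ (x1 ∧ x0)) ∨ (T ∧ ¬T)) ∧ (F ∧ F)
  →6  ((x0 ∧ (x1 ∧ x0)) ∨ ¬T) ∧ (F ∧ F)
  →7  ((x0 ∧ (x1 ∧ x0)) ∨ F) ∧ (F ∧ F)
  →8  (x0 ∧ (x1 ∧ x0)) ∧ (F ∧ F)
  →9  (x0 ∧ (x1 ∧ x0)) ∧ F
  →10  F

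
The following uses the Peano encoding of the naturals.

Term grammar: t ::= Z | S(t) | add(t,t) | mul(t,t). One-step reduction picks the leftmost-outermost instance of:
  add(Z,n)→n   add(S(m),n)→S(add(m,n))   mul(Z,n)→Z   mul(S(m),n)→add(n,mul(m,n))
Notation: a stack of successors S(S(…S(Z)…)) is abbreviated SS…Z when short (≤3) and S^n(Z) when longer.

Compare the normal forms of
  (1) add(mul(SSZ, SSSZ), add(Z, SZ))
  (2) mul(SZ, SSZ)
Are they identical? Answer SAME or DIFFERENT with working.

Answer: DIFFERENT — A ⇓ S^7(Z), B ⇓ SSZ

Working:
Term A:
  start: add(mul(SSZ, SSSZ), add(Z, SZ))
  step 1: add(add(SSSZ, mul(SZ, SSSZ)), add(Z, SZ))
  step 2: add(S(add(SSZ, mul(SZ, SSSZ))), add(Z, SZ))
  step 3: S(add(add(SSZ, mul(SZ, SSSZ)), add(Z, SZ)))
  step 4: S(add(S(add(SZ, mul(SZ, SSSZ))), add(Z, SZ)))
  step 5: S(S(add(add(SZ, mul(SZ, SSSZ)), add(Z, SZ))))
  step 6: S(S(add(S(add(Z, mul(SZ, SSSZ))), add(Z, SZ))))
  step 7: S(S(S(add(add(Z, mul(SZ, SSSZ)), add(Z, SZ)))))
  step 8: S(S(S(add(mul(SZ, SSSZ), add(Z, SZ)))))
  step 9: S(S(S(add(add(SSSZ, mul(Z, SSSZ)), add(Z, SZ)))))
  step 10: S(S(S(add(S(add(SSZ, mul(Z, SSSZ))), add(Z, SZ)))))
  step 11: S(S(S(S(add(add(SSZ, mul(Z, SSSZ)), add(Z, SZ))))))
  step 12: S(S(S(S(add(S(add(SZ, mul(Z, SSSZ))), add(Z, SZ))))))
  step 13: S(S(S(S(S(add(add(SZ, mul(Z, SSSZ)), add(Z, SZ)))))))
  step 14: S(S(S(S(S(add(S(add(Z, mul(Z, SSSZ))), add(Z, SZ)))))))
  step 15: S(S(S(S(S(S(add(add(Z, mul(Z, SSSZ)), add(Z, SZ))))))))
  step 16: S(S(S(S(S(S(add(mul(Z, SSSZ), add(Z, SZ))))))))
  step 17: S(S(S(S(S(S(add(Z, add(Z, SZ))))))))
  step 18: S(S(S(S(S(S(add(Z, SZ)))))))
  step 19: S^7(Z)

Term B:
  start: mul(SZ, SSZ)
  step 1: add(SSZ, mul(Z, SSZ))
  step 2: S(add(SZ, mul(Z, SSZ)))
  step 3: S(S(add(Z, mul(Z, SSZ))))
  step 4: S(S(mul(Z, SSZ)))
  step 5: SSZ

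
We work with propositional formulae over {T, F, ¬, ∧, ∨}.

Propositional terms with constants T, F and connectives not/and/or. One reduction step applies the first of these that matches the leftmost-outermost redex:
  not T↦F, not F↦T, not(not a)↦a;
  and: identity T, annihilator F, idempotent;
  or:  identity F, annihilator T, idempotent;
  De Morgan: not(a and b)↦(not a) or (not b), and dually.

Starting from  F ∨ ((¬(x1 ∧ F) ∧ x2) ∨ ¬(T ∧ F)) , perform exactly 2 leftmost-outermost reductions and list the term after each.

  start: F ∨ ((¬(x1 ∧ F) ∧ x2) ∨ ¬(T ∧ F))
  →1  (¬(x1 ∧ F) ∧ x2) ∨ ¬(T ∧ F)
  →2  ((¬x1 ∨ ¬F) ∧ x2) ∨ ¬(T ∧ F)

Answer: after 2 steps: ((¬x1 ∨ ¬F) ∧ x2) ∨ ¬(T ∧ F)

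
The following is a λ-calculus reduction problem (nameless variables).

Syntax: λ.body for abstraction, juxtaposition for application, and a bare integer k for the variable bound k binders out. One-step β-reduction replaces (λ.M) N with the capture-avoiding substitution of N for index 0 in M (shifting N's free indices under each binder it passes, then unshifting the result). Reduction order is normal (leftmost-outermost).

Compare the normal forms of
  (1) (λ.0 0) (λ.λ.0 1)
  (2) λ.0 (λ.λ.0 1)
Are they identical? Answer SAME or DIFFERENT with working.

Answer: SAME — A ⇓ λ.0 (λ.λ.0 1), B ⇓ λ.0 (λ.λ.0 1)

Reduction:
Term A:
  start: (λ.0 0) (λ.λ.0 1)
  [1] (λ.λ.0 1) (λ.λ.0 1)
  [2] λ.0 (λ.λ.0 1)

Term B:
  start: λ.0 (λ.λ.0 1)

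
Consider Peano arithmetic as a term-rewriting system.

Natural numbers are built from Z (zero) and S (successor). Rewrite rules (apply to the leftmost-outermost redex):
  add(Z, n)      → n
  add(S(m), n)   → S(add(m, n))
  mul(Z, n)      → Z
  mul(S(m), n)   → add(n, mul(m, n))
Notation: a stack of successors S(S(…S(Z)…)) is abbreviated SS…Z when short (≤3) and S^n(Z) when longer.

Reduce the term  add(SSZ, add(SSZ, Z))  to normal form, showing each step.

  start: add(SSZ, add(SSZ, Z))
  [1] S(add(SZ, add(SSZ, Z)))
  [2] S(S(add(Z, add(SSZ, Z))))
  [3] S(S(add(SSZ, Z)))
  [4] S(S(S(add(SZ, Z))))
  [5] S(S(S(S(add(Z, Z)))))
  [6] S^4(Z)

Answer: normal form = S^4(Z)  (in 6 steps)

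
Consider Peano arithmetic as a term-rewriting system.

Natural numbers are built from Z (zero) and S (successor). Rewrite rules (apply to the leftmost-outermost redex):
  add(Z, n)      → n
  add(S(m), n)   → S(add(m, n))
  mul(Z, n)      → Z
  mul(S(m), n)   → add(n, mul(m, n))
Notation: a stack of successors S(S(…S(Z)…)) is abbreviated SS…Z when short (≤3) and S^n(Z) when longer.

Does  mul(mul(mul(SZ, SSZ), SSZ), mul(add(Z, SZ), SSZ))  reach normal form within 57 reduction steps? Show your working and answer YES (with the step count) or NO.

Answer: YES — reaches normal form S^8(Z) in 55 ≤ 57 steps

Working:
  start: mul(mul(mul(SZ, SSZ), SSZ), mul(add(Z, SZ), SSZ))
  step 1: mul(mul(add(SSZ, mul(Z, SSZ)), SSZ), mul(add(Z, SZ), SSZ))
  step 2: mul(mul(S(add(SZ, mul(Z, SSZ))), SSZ), mul(add(Z, SZ), SSZ))
  step 3: mul(add(SSZ, mul(add(SZ, mul(Z, SSZ)), SSZ)), mul(add(Z, SZ), SSZ))
  step 4: mul(S(add(SZ, mul(add(SZ, mul(Z, SSZ)), SSZ))), mul(add(Z, SZ), SSZ))
  step 5: add(mul(add(Z, SZ), SSZ), mul(add(SZ, mul(add(SZ, mul(Z, SSZ)), SSZ)), mul(add(Z, SZ), SSZ)))
  step 6: add(mul(SZ, SSZ), mul(add(SZ, mul(add(SZ, mul(Z, SSZ)), SSZ)), mul(add(Z, SZ), SSZ)))
  step 7: add(add(SSZ, mul(Z, SSZ)), mul(add(SZ, mul(add(SZ, mul(Z, SSZ)), SSZ)), mul(add(Z, SZ), SSZ)))
  step 8: add(S(add(SZ, mul(Z, SSZ))), mul(add(SZ, mul(add(SZ, mul(Z, SSZ)), SSZ)), mul(add(Z, SZ), SSZ)))
  step 9: S(add(add(SZ, mul(Z, SSZ)), mul(add(SZ, mul(add(SZ, mul(Z, SSZ)), SSZ)), mul(add(Z, SZ), SSZ))))
  step 10: S(add(S(add(Z, mul(Z, SSZ))), mul(add(SZ, mul(add(SZ, mul(Z, SSZ)), SSZ)), mul(add(Z, SZ), SSZ))))
  step 11: S(S(add(add(Z, mul(Z, SSZ)), mul(add(SZ, mul(add(SZ, mul(Z, SSZ)), SSZ)), mul(add(Z, SZ), SSZ)))))
  step 12: S(S(add(mul(Z, SSZ), mul(add(SZ, mul(add(SZ, mul(Z, SSZ)), SSZ)), mul(add(Z, SZ), SSZ)))))
  step 13: S(S(add(Z, mul(add(SZ, mul(add(SZ, mul(Z, SSZ)), SSZ)), mul(add(Z, SZ), SSZ)))))
  step 14: S(S(mul(add(SZ, mul(add(SZ, mul(Z, SSZ)), SSZ)), mul(add(Z, SZ), SSZ))))
  step 15: S(S(mul(S(add(Z, mul(add(SZ, mul(Z, SSZ)), SSZ))), mul(add(Z, SZ), SSZ))))
  step 16: S(S(add(mul(add(Z, SZ), SSZ), mul(add(Z, mul(add(SZ, mul(Z, SSZ)), SSZ)), mul(add(Z, SZ), SSZ)))))
  step 17: S(S(add(mul(SZ, SSZ), mul(add(Z, mul(add(SZ, mul(Z, SSZ)), SSZ)), mul(add(Z, SZ), SSZ)))))
  step 18: S(S(add(add(SSZ, mul(Z, SSZ)), mul(add(Z, mul(add(SZ, mul(Z, SSZ)), SSZ)), mul(add(Z, SZ), SSZ)))))
  step 19: S(S(add(S(add(SZ, mul(Z, SSZ))), mul(add(Z, mul(add(SZ, mul(Z, SSZ)), SSZ)), mul(add(Z, SZ), SSZ)))))
  step 20: S(S(S(add(add(SZ, mul(Z, SSZ)), mul(add(Z, mul(add(SZ, mul(Z, SSZ)), SSZ)), mul(add(Z, SZ), SSZ))))))
  step 21: S(S(S(add(S(add(Z, mul(Z, SSZ))), mul(add(Z, mul(add(SZ, mul(Z, SSZ)), SSZ)), mul(add(Z, SZ), SSZ))))))
  step 22: S(S(S(S(add(add(Z, mul(Z, SSZ)), mul(add(Z, mul(add(SZ, mul(Z, SSZ)), SSZ)), mul(add(Z, SZ), SSZ)))))))
  step 23: S(S(S(S(add(mul(Z, SSZ), mul(add(Z, mul(add(SZ, mul(Z, SSZ)), SSZ)), mul(add(Z, SZ), SSZ)))))))
  step 24: S(S(S(S(add(Z, mul(add(Z, mul(add(SZ, mul(Z, SSZ)), SSZ)), mul(add(Z, SZ), SSZ)))))))
  step 25: S(S(S(S(mul(add(Z, mul(add(SZ, mul(Z, SSZ)), SSZ)), mul(add(Z, SZ), SSZ))))))
  step 26: S(S(S(S(mul(mul(add(SZ, mul(Z, SSZ)), SSZ), mul(add(Z, SZ), SSZ))))))
  step 27: S(S(S(S(mul(mul(S(add(Z, mul(Z, SSZ))), SSZ), mul(add(Z, SZ), SSZ))))))
  step 28: S(S(S(S(mul(add(SSZ, mul(add(Z, mul(Z, SSZ)), SSZ)), mul(add(Z, SZ), SSZ))))))
  step 29: S(S(S(S(mul(S(add(SZ, mul(add(Z, mul(Z, SSZ)), SSZ))), mul(add(Z, SZ), SSZ))))))
  step 30: S(S(S(S(add(mul(add(Z, SZ), SSZ), mul(add(SZ, mul(add(Z, mul(Z, SSZ)), SSZ)), mul(add(Z, SZ), SSZ)))))))
  step 31: S(S(S(S(add(mul(SZ, SSZ), mul(add(SZ, mul(add(Z, mul(Z, SSZ)), SSZ)), mul(add(Z, SZ), SSZ)))))))
  step 32: S(S(S(S(add(add(SSZ, mul(Z, SSZ)), mul(add(SZ, mul(add(Z, mul(Z, SSZ)), SSZ)), mul(add(Z, SZ), SSZ)))))))
  step 33: S(S(S(S(add(S(add(SZ, mul(Z, SSZ))), mul(add(SZ, mul(add(Z, mul(Z, SSZ)), SSZ)), mul(add(Z, SZ), SSZ)))))))
  step 34: S(S(S(S(S(add(add(SZ, mul(Z, SSZ)), mul(add(SZ, mul(add(Z, mul(Z, SSZ)), SSZ)), mul(add(Z, SZ), SSZ))))))))
  step 35: S(S(S(S(S(add(S(add(Z, mul(Z, SSZ))), mul(add(SZ, mul(add(Z, mul(Z, SSZ)), SSZ)), mul(add(Z, SZ), SSZ))))))))
  step 36: S(S(S(S(S(S(add(add(Z, mul(Z, SSZ)), mul(add(SZ, mul(add(Z, mul(Z, SSZ)), SSZ)), mul(add(Z, SZ), SSZ)))))))))
  step 37: S(S(S(S(S(S(add(mul(Z, SSZ), mul(add(SZ, mul(add(Z, mul(Z, SSZ)), SSZ)), mul(add(Z, SZ), SSZ)))))))))
  step 38: S(S(S(S(S(S(add(Z, mul(add(SZ, mul(add(Z, mul(Z, SSZ)), SSZ)), mul(add(Z, SZ), SSZ)))))))))
  step 39: S(S(S(S(S(S(mul(add(SZ, mul(add(Z, mul(Z, SSZ)), SSZ)), mul(add(Z, SZ), SSZ))))))))
  step 40: S(S(S(S(S(S(mul(S(add(Z, mul(add(Z, mul(Z, SSZ)), SSZ))), mul(add(Z, SZ), SSZ))))))))
  step 41: S(S(S(S(S(S(add(mul(add(Z, SZ), SSZ), mul(add(Z, mul(add(Z, mul(Z, SSZ)), SSZ)), mul(add(Z, SZ), SSZ)))))))))
  step 42: S(S(S(S(S(S(add(mul(SZ, SSZ), mul(add(Z, mul(add(Z, mul(Z, SSZ)), SSZ)), mul(add(Z, SZ), SSZ)))))))))
  step 43: S(S(S(S(S(S(add(add(SSZ, mul(Z, SSZ)), mul(add(Z, mul(add(Z, mul(Z, SSZ)), SSZ)), mul(add(Z, SZ), SSZ)))))))))
  step 44: S(S(S(S(S(S(add(S(add(SZ, mul(Z, SSZ))), mul(add(Z, mul(add(Z, mul(Z, SSZ)), SSZ)), mul(add(Z, SZ), SSZ)))))))))
  step 45: S(S(S(S(S(S(S(add(add(SZ, mul(Z, SSZ)), mul(add(Z, mul(add(Z, mul(Z, SSZ)), SSZ)), mul(add(Z, SZ), SSZ))))))))))
  step 46: S(S(S(S(S(S(S(add(S(add(Z, mul(Z, SSZ))), mul(add(Z, mul(add(Z, mul(Z, SSZ)), SSZ)), mul(add(Z, SZ), SSZ))))))))))
  step 47: S(S(S(S(S(S(S(S(add(add(Z, mul(Z, SSZ)), mul(add(Z, mul(add(Z, mul(Z, SSZ)), SSZ)), mul(add(Z, SZ), SSZ)))))))))))
  step 48: S(S(S(S(S(S(S(S(add(mul(Z, SSZ), mul(add(Z, mul(add(Z, mul(Z, SSZ)), SSZ)), mul(add(Z, SZ), SSZ)))))))))))
  step 49: S(S(S(S(S(S(S(S(add(Z, mul(add(Z, mul(add(Z, mul(Z, SSZ)), SSZ)), mul(add(Z, SZ), SSZ)))))))))))
  step 50: S(S(S(S(S(S(S(S(mul(add(Z, mul(add(Z, mul(Z, SSZ)), SSZ)), mul(add(Z, SZ), SSZ))))))))))
  step 51: S(S(S(S(S(S(S(S(mul(mul(add(Z, mul(Z, SSZ)), SSZ), mul(add(Z, SZ), SSZ))))))))))
  step 52: S(S(S(S(S(S(S(S(mul(mul(mul(Z, SSZ), SSZ), mul(add(Z, SZ), SSZ))))))))))
  step 53: S(S(S(S(S(S(S(S(mul(mul(Z, SSZ), mul(add(Z, SZ), SSZ))))))))))
  step 54: S(S(S(S(S(S(S(S(mul(Z, mul(add(Z, SZ), SSZ))))))))))
  step 55: S^8(Z)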